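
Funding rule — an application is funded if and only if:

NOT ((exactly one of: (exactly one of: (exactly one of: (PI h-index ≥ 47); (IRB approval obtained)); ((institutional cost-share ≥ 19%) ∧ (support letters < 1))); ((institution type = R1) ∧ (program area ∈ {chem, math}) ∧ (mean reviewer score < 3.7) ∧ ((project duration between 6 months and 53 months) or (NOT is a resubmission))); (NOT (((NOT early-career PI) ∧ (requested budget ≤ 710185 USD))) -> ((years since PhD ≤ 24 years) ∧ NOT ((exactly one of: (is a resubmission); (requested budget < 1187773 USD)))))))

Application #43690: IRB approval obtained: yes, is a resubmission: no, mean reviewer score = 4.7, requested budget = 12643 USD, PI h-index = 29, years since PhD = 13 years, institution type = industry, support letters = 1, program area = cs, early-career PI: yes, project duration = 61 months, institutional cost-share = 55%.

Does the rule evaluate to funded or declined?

Declined

Atomic conditions:
  PI h-index ≥ 47: 29 ≥ 47 is false
  IRB approval obtained: yes → true
  institutional cost-share ≥ 19%: 55 ≥ 19 is true
  support letters < 1: 1 < 1 is false
  institution type = R1: industry == R1 is false
  program area ∈ {chem, math}: cs is not in the set → false
  mean reviewer score < 3.7: 4.7 < 3.7 is false
  project duration between 6 months and 53 months: 61 in [6, 53] is false
  NOT is a resubmission: no → true
  NOT early-career PI: yes → false
  requested budget ≤ 710185 USD: 12643 ≤ 710185 is true
  years since PhD ≤ 24 years: 13 ≤ 24 is true
  is a resubmission: no → false
  requested budget < 1187773 USD: 12643 < 1187773 is true
Combine:
[1.1.1] exactly-one(false, true) = true
[1.1.2] true AND false = false
[1.1] exactly-one(true, false) = true
[1.2.4] false OR true = true
[1.2] false AND false AND false AND true = false
[1.3.1.1] false AND true = false
[1.3.1] NOT false = true
[1.3.2.2.1] exactly-one(false, true) = true
[1.3.2.2] NOT true = false
[1.3.2] true AND false = false
[1.3] true → false = false
[1] exactly-one(true, false, false) = true
[root] NOT true = false
Overall: false → declined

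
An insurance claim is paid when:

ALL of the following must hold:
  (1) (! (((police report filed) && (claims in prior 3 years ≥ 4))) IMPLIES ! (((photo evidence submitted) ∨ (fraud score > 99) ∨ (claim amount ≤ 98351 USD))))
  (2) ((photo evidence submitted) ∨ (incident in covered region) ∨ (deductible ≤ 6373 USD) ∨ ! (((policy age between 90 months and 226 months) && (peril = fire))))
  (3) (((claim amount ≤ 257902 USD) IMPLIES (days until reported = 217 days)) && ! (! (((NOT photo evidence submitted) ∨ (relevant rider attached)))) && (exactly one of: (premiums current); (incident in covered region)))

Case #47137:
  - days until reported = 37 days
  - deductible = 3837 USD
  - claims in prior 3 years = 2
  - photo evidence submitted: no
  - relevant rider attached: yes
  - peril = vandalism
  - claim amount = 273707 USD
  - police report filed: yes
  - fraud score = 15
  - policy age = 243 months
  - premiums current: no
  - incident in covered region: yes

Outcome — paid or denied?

Paid

Atomic conditions:
  police report filed: yes → true
  claims in prior 3 years ≥ 4: 2 ≥ 4 is false
  photo evidence submitted: no → false
  fraud score > 99: 15 > 99 is false
  claim amount ≤ 98351 USD: 273707 ≤ 98351 is false
  incident in covered region: yes → true
  deductible ≤ 6373 USD: 3837 ≤ 6373 is true
  policy age between 90 months and 226 months: 243 in [90, 226] is false
  peril = fire: vandalism == fire is false
  claim amount ≤ 257902 USD: 273707 ≤ 257902 is false
  days until reported = 217 days: 37 == 217 is false
  NOT photo evidence submitted: no → true
  relevant rider attached: yes → true
  premiums current: no → false
Combine:
[1.1.1] true AND false = false
[1.1] NOT false = true
[1.2.1] false OR false OR false = false
[1.2] NOT false = true
[1] true → true = true
[2.4.1] false AND false = false
[2.4] NOT false = true
[2] false OR true OR true OR true = true
[3.1] false → false (antecedent false ⇒ implication holds) = true
[3.2.1.1] true OR true = true
[3.2.1] NOT true = false
[3.2] NOT false = true
[3.3] exactly-one(false, true) = true
[3] true AND true AND true = true
[root] true AND true AND true = true
Overall: true → paid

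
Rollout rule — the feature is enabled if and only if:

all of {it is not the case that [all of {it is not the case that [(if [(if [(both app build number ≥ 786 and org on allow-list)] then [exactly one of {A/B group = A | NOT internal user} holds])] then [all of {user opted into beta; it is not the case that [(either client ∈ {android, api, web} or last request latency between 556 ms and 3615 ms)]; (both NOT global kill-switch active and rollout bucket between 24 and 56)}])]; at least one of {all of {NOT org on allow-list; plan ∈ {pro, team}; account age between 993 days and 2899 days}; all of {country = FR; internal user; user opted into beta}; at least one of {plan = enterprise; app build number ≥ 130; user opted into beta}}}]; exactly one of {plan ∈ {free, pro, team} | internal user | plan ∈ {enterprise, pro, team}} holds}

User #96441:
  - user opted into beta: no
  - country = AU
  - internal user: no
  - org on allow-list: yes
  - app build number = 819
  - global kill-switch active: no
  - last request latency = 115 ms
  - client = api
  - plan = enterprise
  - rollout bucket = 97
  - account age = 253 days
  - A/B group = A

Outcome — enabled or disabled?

Enabled

Atomic conditions:
  app build number ≥ 786: 819 ≥ 786 is true
  org on allow-list: yes → true
  A/B group = A: A == A is true
  NOT internal user: no → true
  user opted into beta: no → false
  client ∈ {android, api, web}: api is in the set → true
  last request latency between 556 ms and 3615 ms: 115 in [556, 3615] is false
  NOT global kill-switch active: no → true
  rollout bucket between 24 and 56: 97 in [24, 56] is false
  NOT org on allow-list: yes → false
  plan ∈ {pro, team}: enterprise is not in the set → false
  account age between 993 days and 2899 days: 253 in [993, 2899] is false
  country = FR: AU == FR is false
  internal user: no → false
  plan = enterprise: enterprise == enterprise is true
  app build number ≥ 130: 819 ≥ 130 is true
  plan ∈ {free, pro, team}: enterprise is not in the set → false
  plan ∈ {enterprise, pro, team}: enterprise is in the set → true
Combine:
[1.1.1.1.1.1] true AND true = true
[1.1.1.1.1.2] exactly-one(true, true) = false
[1.1.1.1.1] true → false = false
[1.1.1.1.2.2.1] true OR false = true
[1.1.1.1.2.2] NOT true = false
[1.1.1.1.2.3] true AND false = false
[1.1.1.1.2] false AND false AND false = false
[1.1.1.1] false → false (antecedent false ⇒ implication holds) = true
[1.1.1] NOT true = false
[1.1.2.1] false AND false AND false = false
[1.1.2.2] false AND false AND false = false
[1.1.2.3] true OR true OR false = true
[1.1.2] false OR false OR true = true
[1.1] false AND true = false
[1] NOT false = true
[2] exactly-one(false, false, true) = true
[root] true AND true = true
Overall: true → enabled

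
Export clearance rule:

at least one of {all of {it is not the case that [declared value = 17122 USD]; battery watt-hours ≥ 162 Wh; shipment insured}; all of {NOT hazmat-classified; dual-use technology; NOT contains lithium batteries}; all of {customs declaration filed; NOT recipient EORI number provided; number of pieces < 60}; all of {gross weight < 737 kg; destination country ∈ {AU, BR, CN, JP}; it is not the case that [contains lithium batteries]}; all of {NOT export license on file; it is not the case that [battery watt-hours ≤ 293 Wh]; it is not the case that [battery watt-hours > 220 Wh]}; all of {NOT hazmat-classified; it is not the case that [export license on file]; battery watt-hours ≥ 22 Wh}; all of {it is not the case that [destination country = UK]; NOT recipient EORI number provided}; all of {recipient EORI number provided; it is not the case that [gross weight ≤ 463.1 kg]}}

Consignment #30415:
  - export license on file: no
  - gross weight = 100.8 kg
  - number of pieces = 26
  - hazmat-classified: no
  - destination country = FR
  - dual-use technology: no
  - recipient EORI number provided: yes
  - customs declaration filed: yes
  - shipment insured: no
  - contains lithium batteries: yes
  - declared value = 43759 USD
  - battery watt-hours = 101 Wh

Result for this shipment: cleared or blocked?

Cleared

Atomic conditions:
  declared value = 17122 USD: 43759 == 17122 is false
  battery watt-hours ≥ 162 Wh: 101 ≥ 162 is false
  shipment insured: no → false
  NOT hazmat-classified: no → true
  dual-use technology: no → false
  NOT contains lithium batteries: yes → false
  customs declaration filed: yes → true
  NOT recipient EORI number provided: yes → false
  number of pieces < 60: 26 < 60 is true
  gross weight < 737 kg: 100.8 < 737 is true
  destination country ∈ {AU, BR, CN, JP}: FR is not in the set → false
  contains lithium batteries: yes → true
  NOT export license on file: no → true
  battery watt-hours ≤ 293 Wh: 101 ≤ 293 is true
  battery watt-hours > 220 Wh: 101 > 220 is false
  export license on file: no → false
  battery watt-hours ≥ 22 Wh: 101 ≥ 22 is true
  destination country = UK: FR == UK is false
  recipient EORI number provided: yes → true
  gross weight ≤ 463.1 kg: 100.8 ≤ 463.1 is true
Combine:
[1.1] NOT false = true
[1] true AND false AND false = false
[2] true AND false AND false = false
[3] true AND false AND true = false
[4.3] NOT true = false
[4] true AND false AND false = false
[5.2] NOT true = false
[5.3] NOT false = true
[5] true AND false AND true = false
[6.2] NOT false = true
[6] true AND true AND true = true
[7.1] NOT false = true
[7] true AND false = false
[8.2] NOT true = false
[8] true AND false = false
[root] false OR false OR false OR false OR false OR true OR false OR false = true
Overall: true → cleared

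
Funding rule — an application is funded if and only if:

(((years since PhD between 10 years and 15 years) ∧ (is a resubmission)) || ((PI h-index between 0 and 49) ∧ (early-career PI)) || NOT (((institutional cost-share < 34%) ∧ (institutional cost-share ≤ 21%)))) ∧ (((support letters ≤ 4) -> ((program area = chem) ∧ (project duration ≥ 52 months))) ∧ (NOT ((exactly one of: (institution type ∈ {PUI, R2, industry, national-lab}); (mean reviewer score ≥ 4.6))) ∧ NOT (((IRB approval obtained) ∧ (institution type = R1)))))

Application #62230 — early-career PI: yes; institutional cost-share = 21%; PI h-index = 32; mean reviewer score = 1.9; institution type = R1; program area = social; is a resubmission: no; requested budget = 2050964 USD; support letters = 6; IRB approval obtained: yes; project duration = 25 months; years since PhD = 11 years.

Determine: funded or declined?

Declined

Atomic conditions:
  years since PhD between 10 years and 15 years: 11 in [10, 15] is true
  is a resubmission: no → false
  PI h-index between 0 and 49: 32 in [0, 49] is true
  early-career PI: yes → true
  institutional cost-share < 34%: 21 < 34 is true
  institutional cost-share ≤ 21%: 21 ≤ 21 is true
  support letters ≤ 4: 6 ≤ 4 is false
  program area = chem: social == chem is false
  project duration ≥ 52 months: 25 ≥ 52 is false
  institution type ∈ {PUI, R2, industry, national-lab}: R1 is not in the set → false
  mean reviewer score ≥ 4.6: 1.9 ≥ 4.6 is false
  IRB approval obtained: yes → true
  institution type = R1: R1 == R1 is true
Combine:
[1.1] true AND false = false
[1.2] true AND true = true
[1.3.1] true AND true = true
[1.3] NOT true = false
[1] false OR true OR false = true
[2.1.2] false AND false = false
[2.1] false → false (antecedent false ⇒ implication holds) = true
[2.2.1.1] exactly-one(false, false) = false
[2.2.1] NOT false = true
[2.2.2.1] true AND true = true
[2.2.2] NOT true = false
[2.2] true AND false = false
[2] true AND false = false
[root] true AND false = false
Overall: false → declined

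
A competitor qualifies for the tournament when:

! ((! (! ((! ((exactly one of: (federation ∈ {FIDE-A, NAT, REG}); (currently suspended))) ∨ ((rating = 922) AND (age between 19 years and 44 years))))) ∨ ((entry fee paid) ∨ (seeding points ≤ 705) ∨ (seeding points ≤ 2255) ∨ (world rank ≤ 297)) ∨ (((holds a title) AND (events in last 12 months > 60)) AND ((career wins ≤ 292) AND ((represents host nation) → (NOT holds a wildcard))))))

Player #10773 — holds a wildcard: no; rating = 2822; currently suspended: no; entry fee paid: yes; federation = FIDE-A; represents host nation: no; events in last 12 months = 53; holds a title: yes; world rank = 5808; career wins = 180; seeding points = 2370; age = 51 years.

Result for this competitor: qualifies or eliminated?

Atomic conditions:
  federation ∈ {FIDE-A, NAT, REG}: FIDE-A is in the set → true
  currently suspended: no → false
  rating = 922: 2822 == 922 is false
  age between 19 years and 44 years: 51 in [19, 44] is false
  entry fee paid: yes → true
  seeding points ≤ 705: 2370 ≤ 705 is false
  seeding points ≤ 2255: 2370 ≤ 2255 is false
  world rank ≤ 297: 5808 ≤ 297 is false
  holds a title: yes → true
  events in last 12 months > 60: 53 > 60 is false
  career wins ≤ 292: 180 ≤ 292 is true
  represents host nation: no → false
  NOT holds a wildcard: no → true
Combine:
[1.1.1.1.1.1] exactly-one(true, false) = true
[1.1.1.1.1] NOT true = false
[1.1.1.1.2] false AND false = false
[1.1.1.1] false OR false = false
[1.1.1] NOT false = true
[1.1] NOT true = false
[1.2] true OR false OR false OR false = true
[1.3.1] true AND false = false
[1.3.2.2] false → true (antecedent false ⇒ implication holds) = true
[1.3.2] true AND true = true
[1.3] false AND true = false
[1] false OR true OR false = true
[root] NOT true = false
Overall: false → eliminated

Eliminated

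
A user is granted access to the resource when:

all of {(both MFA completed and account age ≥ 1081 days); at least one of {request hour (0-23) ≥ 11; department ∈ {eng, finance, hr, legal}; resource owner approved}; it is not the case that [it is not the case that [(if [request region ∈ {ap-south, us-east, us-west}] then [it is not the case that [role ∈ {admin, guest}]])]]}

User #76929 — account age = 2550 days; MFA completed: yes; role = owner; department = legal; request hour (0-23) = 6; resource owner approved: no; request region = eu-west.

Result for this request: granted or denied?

Atomic conditions:
  MFA completed: yes → true
  account age ≥ 1081 days: 2550 ≥ 1081 is true
  request hour (0-23) ≥ 11: 6 ≥ 11 is false
  department ∈ {eng, finance, hr, legal}: legal is in the set → true
  resource owner approved: no → false
  request region ∈ {ap-south, us-east, us-west}: eu-west is not in the set → false
  role ∈ {admin, guest}: owner is not in the set → false
Combine:
[1] true AND true = true
[2] false OR true OR false = true
[3.1.1.2] NOT false = true
[3.1.1] false → true (antecedent false ⇒ implication holds) = true
[3.1] NOT true = false
[3] NOT false = true
[root] true AND true AND true = true
Overall: true → granted

Granted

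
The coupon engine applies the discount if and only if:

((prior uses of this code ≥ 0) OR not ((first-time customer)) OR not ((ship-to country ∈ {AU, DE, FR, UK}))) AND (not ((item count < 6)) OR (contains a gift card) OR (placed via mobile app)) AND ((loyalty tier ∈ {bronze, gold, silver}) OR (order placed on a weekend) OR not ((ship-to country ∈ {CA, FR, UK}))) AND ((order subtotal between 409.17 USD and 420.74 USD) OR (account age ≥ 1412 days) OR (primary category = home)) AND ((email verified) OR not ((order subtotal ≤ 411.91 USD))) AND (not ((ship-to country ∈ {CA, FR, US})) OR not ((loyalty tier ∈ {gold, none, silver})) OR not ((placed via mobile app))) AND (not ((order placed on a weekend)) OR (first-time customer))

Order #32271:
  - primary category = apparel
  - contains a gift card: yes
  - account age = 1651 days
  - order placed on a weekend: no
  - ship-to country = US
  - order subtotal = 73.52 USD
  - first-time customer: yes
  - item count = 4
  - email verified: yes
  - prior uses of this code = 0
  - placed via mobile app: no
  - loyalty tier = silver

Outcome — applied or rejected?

Atomic conditions:
  prior uses of this code ≥ 0: 0 ≥ 0 is true
  first-time customer: yes → true
  ship-to country ∈ {AU, DE, FR, UK}: US is not in the set → false
  item count < 6: 4 < 6 is true
  contains a gift card: yes → true
  placed via mobile app: no → false
  loyalty tier ∈ {bronze, gold, silver}: silver is in the set → true
  order placed on a weekend: no → false
  ship-to country ∈ {CA, FR, UK}: US is not in the set → false
  order subtotal between 409.17 USD and 420.74 USD: 73.52 in [409.17, 420.74] is false
  account age ≥ 1412 days: 1651 ≥ 1412 is true
  primary category = home: apparel == home is false
  email verified: yes → true
  order subtotal ≤ 411.91 USD: 73.52 ≤ 411.91 is true
  ship-to country ∈ {CA, FR, US}: US is in the set → true
  loyalty tier ∈ {gold, none, silver}: silver is in the set → true
Combine:
[1.2] NOT true = false
[1.3] NOT false = true
[1] true OR false OR true = true
[2.1] NOT true = false
[2] false OR true OR false = true
[3.3] NOT false = true
[3] true OR false OR true = true
[4] false OR true OR false = true
[5.2] NOT true = false
[5] true OR false = true
[6.1] NOT true = false
[6.2] NOT true = false
[6.3] NOT false = true
[6] false OR false OR true = true
[7.1] NOT false = true
[7] true OR true = true
[root] true AND true AND true AND true AND true AND true AND true = true
Overall: true → applied

Applied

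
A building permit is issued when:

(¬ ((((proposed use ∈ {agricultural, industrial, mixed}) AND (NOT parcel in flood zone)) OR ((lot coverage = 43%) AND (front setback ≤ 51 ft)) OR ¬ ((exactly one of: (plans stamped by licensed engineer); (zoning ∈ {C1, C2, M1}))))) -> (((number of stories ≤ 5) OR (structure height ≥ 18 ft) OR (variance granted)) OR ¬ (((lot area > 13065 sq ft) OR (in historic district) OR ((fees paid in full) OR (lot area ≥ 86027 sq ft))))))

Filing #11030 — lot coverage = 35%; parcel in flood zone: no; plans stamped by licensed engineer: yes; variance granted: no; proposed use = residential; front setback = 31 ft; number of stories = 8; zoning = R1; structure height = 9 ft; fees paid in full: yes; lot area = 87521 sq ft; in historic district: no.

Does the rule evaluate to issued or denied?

Denied

Atomic conditions:
  proposed use ∈ {agricultural, industrial, mixed}: residential is not in the set → false
  NOT parcel in flood zone: no → true
  lot coverage = 43%: 35 == 43 is false
  front setback ≤ 51 ft: 31 ≤ 51 is true
  plans stamped by licensed engineer: yes → true
  zoning ∈ {C1, C2, M1}: R1 is not in the set → false
  number of stories ≤ 5: 8 ≤ 5 is false
  structure height ≥ 18 ft: 9 ≥ 18 is false
  variance granted: no → false
  lot area > 13065 sq ft: 87521 > 13065 is true
  in historic district: no → false
  fees paid in full: yes → true
  lot area ≥ 86027 sq ft: 87521 ≥ 86027 is true
Combine:
[1.1.1] false AND true = false
[1.1.2] false AND true = false
[1.1.3.1] exactly-one(true, false) = true
[1.1.3] NOT true = false
[1.1] false OR false OR false = false
[1] NOT false = true
[2.1] false OR false OR false = false
[2.2.1.3] true OR true = true
[2.2.1] true OR false OR true = true
[2.2] NOT true = false
[2] false OR false = false
[root] true → false = false
Overall: false → denied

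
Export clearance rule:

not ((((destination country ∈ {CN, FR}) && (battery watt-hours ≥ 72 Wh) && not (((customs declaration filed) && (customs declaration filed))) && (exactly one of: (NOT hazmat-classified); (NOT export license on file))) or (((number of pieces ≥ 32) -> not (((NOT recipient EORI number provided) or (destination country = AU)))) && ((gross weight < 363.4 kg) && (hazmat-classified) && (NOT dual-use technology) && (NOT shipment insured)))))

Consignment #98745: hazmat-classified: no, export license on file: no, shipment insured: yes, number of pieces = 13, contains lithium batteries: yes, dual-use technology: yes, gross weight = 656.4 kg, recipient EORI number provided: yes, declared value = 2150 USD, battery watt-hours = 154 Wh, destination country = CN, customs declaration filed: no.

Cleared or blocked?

Cleared

Atomic conditions:
  destination country ∈ {CN, FR}: CN is in the set → true
  battery watt-hours ≥ 72 Wh: 154 ≥ 72 is true
  customs declaration filed: no → false
  NOT hazmat-classified: no → true
  NOT export license on file: no → true
  number of pieces ≥ 32: 13 ≥ 32 is false
  NOT recipient EORI number provided: yes → false
  destination country = AU: CN == AU is false
  gross weight < 363.4 kg: 656.4 < 363.4 is false
  hazmat-classified: no → false
  NOT dual-use technology: yes → false
  NOT shipment insured: yes → false
Combine:
[1.1.3.1] false AND false = false
[1.1.3] NOT false = true
[1.1.4] exactly-one(true, true) = false
[1.1] true AND true AND true AND false = false
[1.2.1.2.1] false OR false = false
[1.2.1.2] NOT false = true
[1.2.1] false → true (antecedent false ⇒ implication holds) = true
[1.2.2] false AND false AND false AND false = false
[1.2] true AND false = false
[1] false OR false = false
[root] NOT false = true
Overall: true → cleared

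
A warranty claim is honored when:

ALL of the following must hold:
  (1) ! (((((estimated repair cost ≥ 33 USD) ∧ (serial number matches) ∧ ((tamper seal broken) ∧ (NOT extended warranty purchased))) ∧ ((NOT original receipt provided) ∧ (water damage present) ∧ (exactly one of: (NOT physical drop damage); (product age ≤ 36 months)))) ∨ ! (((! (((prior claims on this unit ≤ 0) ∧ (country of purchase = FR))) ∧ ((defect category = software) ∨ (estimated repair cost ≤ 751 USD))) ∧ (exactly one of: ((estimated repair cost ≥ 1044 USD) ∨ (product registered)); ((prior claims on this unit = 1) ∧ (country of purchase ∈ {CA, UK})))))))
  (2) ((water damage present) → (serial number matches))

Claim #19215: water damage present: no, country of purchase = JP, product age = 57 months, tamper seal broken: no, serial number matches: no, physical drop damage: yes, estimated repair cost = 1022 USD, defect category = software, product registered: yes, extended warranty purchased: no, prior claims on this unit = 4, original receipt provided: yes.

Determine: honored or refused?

Honored

Atomic conditions:
  estimated repair cost ≥ 33 USD: 1022 ≥ 33 is true
  serial number matches: no → false
  tamper seal broken: no → false
  NOT extended warranty purchased: no → true
  NOT original receipt provided: yes → false
  water damage present: no → false
  NOT physical drop damage: yes → false
  product age ≤ 36 months: 57 ≤ 36 is false
  prior claims on this unit ≤ 0: 4 ≤ 0 is false
  country of purchase = FR: JP == FR is false
  defect category = software: software == software is true
  estimated repair cost ≤ 751 USD: 1022 ≤ 751 is false
  estimated repair cost ≥ 1044 USD: 1022 ≥ 1044 is false
  product registered: yes → true
  prior claims on this unit = 1: 4 == 1 is false
  country of purchase ∈ {CA, UK}: JP is not in the set → false
Combine:
[1.1.1.1.3] false AND true = false
[1.1.1.1] true AND false AND false = false
[1.1.1.2.3] exactly-one(false, false) = false
[1.1.1.2] false AND false AND false = false
[1.1.1] false AND false = false
[1.1.2.1.1.1.1] false AND false = false
[1.1.2.1.1.1] NOT false = true
[1.1.2.1.1.2] true OR false = true
[1.1.2.1.1] true AND true = true
[1.1.2.1.2.1] false OR true = true
[1.1.2.1.2.2] false AND false = false
[1.1.2.1.2] exactly-one(true, false) = true
[1.1.2.1] true AND true = true
[1.1.2] NOT true = false
[1.1] false OR false = false
[1] NOT false = true
[2] false → false (antecedent false ⇒ implication holds) = true
[root] true AND true = true
Overall: true → honored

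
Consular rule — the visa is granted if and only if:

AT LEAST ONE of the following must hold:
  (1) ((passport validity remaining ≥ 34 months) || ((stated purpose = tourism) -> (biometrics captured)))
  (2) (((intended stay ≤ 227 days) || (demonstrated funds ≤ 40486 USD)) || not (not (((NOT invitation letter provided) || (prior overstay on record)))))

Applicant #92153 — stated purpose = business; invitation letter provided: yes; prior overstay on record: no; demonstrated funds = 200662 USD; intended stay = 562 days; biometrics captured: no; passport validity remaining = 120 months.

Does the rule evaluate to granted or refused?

Atomic conditions:
  passport validity remaining ≥ 34 months: 120 ≥ 34 is true
  stated purpose = tourism: business == tourism is false
  biometrics captured: no → false
  intended stay ≤ 227 days: 562 ≤ 227 is false
  demonstrated funds ≤ 40486 USD: 200662 ≤ 40486 is false
  NOT invitation letter provided: yes → false
  prior overstay on record: no → false
Combine:
[1.2] false → false (antecedent false ⇒ implication holds) = true
[1] true OR true = true
[2.1] false OR false = false
[2.2.1.1] false OR false = false
[2.2.1] NOT false = true
[2.2] NOT true = false
[2] false OR false = false
[root] true OR false = true
Overall: true → granted

Granted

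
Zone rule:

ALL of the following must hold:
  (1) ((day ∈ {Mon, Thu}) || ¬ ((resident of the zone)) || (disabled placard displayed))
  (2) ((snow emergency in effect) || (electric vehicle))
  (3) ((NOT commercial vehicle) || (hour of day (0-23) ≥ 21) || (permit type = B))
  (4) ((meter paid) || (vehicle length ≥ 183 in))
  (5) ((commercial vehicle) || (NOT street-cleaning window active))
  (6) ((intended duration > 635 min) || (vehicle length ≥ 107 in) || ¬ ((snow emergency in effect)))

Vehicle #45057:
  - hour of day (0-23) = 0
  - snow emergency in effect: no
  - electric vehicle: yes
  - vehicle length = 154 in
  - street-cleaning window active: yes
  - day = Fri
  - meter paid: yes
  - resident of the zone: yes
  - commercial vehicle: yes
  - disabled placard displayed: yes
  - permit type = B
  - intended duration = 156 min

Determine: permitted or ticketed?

Permitted

Atomic conditions:
  day ∈ {Mon, Thu}: Fri is not in the set → false
  resident of the zone: yes → true
  disabled placard displayed: yes → true
  snow emergency in effect: no → false
  electric vehicle: yes → true
  NOT commercial vehicle: yes → false
  hour of day (0-23) ≥ 21: 0 ≥ 21 is false
  permit type = B: B == B is true
  meter paid: yes → true
  vehicle length ≥ 183 in: 154 ≥ 183 is false
  commercial vehicle: yes → true
  NOT street-cleaning window active: yes → false
  intended duration > 635 min: 156 > 635 is false
  vehicle length ≥ 107 in: 154 ≥ 107 is true
Combine:
[1.2] NOT true = false
[1] false OR false OR true = true
[2] false OR true = true
[3] false OR false OR true = true
[4] true OR false = true
[5] true OR false = true
[6.3] NOT false = true
[6] false OR true OR true = true
[root] true AND true AND true AND true AND true AND true = true
Overall: true → permitted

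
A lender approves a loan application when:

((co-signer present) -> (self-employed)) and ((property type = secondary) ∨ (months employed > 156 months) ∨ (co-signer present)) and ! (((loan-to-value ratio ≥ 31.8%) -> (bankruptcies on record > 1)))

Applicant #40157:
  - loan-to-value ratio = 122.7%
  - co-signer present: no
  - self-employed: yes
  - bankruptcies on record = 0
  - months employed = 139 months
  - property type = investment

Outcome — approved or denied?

Denied

Atomic conditions:
  co-signer present: no → false
  self-employed: yes → true
  property type = secondary: investment == secondary is false
  months employed > 156 months: 139 > 156 is false
  loan-to-value ratio ≥ 31.8%: 122.7 ≥ 31.8 is true
  bankruptcies on record > 1: 0 > 1 is false
Combine:
[1] false → true (antecedent false ⇒ implication holds) = true
[2] false OR false OR false = false
[3.1] true → false = false
[3] NOT false = true
[root] true AND false AND true = false
Overall: false → denied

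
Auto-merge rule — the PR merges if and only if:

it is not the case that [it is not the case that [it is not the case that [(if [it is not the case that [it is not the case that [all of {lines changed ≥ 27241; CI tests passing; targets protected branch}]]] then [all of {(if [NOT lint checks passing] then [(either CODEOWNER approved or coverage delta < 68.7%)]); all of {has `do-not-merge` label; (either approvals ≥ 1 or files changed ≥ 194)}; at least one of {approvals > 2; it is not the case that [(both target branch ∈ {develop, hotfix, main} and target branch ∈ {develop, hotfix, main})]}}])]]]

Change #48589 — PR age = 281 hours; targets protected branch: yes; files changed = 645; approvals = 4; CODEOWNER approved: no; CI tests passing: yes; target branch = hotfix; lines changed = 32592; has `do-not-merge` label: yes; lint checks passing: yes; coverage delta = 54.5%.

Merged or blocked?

Atomic conditions:
  lines changed ≥ 27241: 32592 ≥ 27241 is true
  CI tests passing: yes → true
  targets protected branch: yes → true
  NOT lint checks passing: yes → false
  CODEOWNER approved: no → false
  coverage delta < 68.7%: 54.5 < 68.7 is true
  has `do-not-merge` label: yes → true
  approvals ≥ 1: 4 ≥ 1 is true
  files changed ≥ 194: 645 ≥ 194 is true
  approvals > 2: 4 > 2 is true
  target branch ∈ {develop, hotfix, main}: hotfix is in the set → true
Combine:
[1.1.1.1.1.1] true AND true AND true = true
[1.1.1.1.1] NOT true = false
[1.1.1.1] NOT false = true
[1.1.1.2.1.2] false OR true = true
[1.1.1.2.1] false → true (antecedent false ⇒ implication holds) = true
[1.1.1.2.2.2] true OR true = true
[1.1.1.2.2] true AND true = true
[1.1.1.2.3.2.1] true AND true = true
[1.1.1.2.3.2] NOT true = false
[1.1.1.2.3] true OR false = true
[1.1.1.2] true AND true AND true = true
[1.1.1] true → true = true
[1.1] NOT true = false
[1] NOT false = true
[root] NOT true = false
Overall: false → blocked

Blocked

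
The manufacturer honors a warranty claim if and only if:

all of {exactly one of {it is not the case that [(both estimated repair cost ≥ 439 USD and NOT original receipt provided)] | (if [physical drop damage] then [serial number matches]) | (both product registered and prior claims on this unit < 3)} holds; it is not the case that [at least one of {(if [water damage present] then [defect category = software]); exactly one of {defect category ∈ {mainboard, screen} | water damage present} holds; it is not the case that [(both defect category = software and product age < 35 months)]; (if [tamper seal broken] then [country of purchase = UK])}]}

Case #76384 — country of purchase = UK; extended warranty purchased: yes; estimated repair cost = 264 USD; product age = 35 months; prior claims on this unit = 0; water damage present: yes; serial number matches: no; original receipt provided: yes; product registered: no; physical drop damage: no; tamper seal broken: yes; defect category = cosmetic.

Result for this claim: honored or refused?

Refused

Atomic conditions:
  estimated repair cost ≥ 439 USD: 264 ≥ 439 is false
  NOT original receipt provided: yes → false
  physical drop damage: no → false
  serial number matches: no → false
  product registered: no → false
  prior claims on this unit < 3: 0 < 3 is true
  water damage present: yes → true
  defect category = software: cosmetic == software is false
  defect category ∈ {mainboard, screen}: cosmetic is not in the set → false
  product age < 35 months: 35 < 35 is false
  tamper seal broken: yes → true
  country of purchase = UK: UK == UK is true
Combine:
[1.1.1] false AND false = false
[1.1] NOT false = true
[1.2] false → false (antecedent false ⇒ implication holds) = true
[1.3] false AND true = false
[1] exactly-one(true, true, false) = false
[2.1.1] true → false = false
[2.1.2] exactly-one(false, true) = true
[2.1.3.1] false AND false = false
[2.1.3] NOT false = true
[2.1.4] true → true = true
[2.1] false OR true OR true OR true = true
[2] NOT true = false
[root] false AND false = false
Overall: false → refused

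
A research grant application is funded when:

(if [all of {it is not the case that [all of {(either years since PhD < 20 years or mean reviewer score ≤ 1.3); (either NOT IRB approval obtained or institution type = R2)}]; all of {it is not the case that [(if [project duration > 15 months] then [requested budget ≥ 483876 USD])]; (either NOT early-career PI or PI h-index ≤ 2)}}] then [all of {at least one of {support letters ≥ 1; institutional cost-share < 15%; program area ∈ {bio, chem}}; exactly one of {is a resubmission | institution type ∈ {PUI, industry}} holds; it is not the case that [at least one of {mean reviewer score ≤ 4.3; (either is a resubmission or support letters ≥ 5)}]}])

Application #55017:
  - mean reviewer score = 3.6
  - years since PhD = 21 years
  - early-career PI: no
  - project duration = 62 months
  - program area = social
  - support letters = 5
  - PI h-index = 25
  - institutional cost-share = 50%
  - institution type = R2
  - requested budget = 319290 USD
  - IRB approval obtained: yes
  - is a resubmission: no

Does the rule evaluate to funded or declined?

Atomic conditions:
  years since PhD < 20 years: 21 < 20 is false
  mean reviewer score ≤ 1.3: 3.6 ≤ 1.3 is false
  NOT IRB approval obtained: yes → false
  institution type = R2: R2 == R2 is true
  project duration > 15 months: 62 > 15 is true
  requested budget ≥ 483876 USD: 319290 ≥ 483876 is false
  NOT early-career PI: no → true
  PI h-index ≤ 2: 25 ≤ 2 is false
  support letters ≥ 1: 5 ≥ 1 is true
  institutional cost-share < 15%: 50 < 15 is false
  program area ∈ {bio, chem}: social is not in the set → false
  is a resubmission: no → false
  institution type ∈ {PUI, industry}: R2 is not in the set → false
  mean reviewer score ≤ 4.3: 3.6 ≤ 4.3 is true
  support letters ≥ 5: 5 ≥ 5 is true
Combine:
[1.1.1.1] false OR false = false
[1.1.1.2] false OR true = true
[1.1.1] false AND true = false
[1.1] NOT false = true
[1.2.1.1] true → false = false
[1.2.1] NOT false = true
[1.2.2] true OR false = true
[1.2] true AND true = true
[1] true AND true = true
[2.1] true OR false OR false = true
[2.2] exactly-one(false, false) = false
[2.3.1.2] false OR true = true
[2.3.1] true OR true = true
[2.3] NOT true = false
[2] true AND false AND false = false
[root] true → false = false
Overall: false → declined

Declined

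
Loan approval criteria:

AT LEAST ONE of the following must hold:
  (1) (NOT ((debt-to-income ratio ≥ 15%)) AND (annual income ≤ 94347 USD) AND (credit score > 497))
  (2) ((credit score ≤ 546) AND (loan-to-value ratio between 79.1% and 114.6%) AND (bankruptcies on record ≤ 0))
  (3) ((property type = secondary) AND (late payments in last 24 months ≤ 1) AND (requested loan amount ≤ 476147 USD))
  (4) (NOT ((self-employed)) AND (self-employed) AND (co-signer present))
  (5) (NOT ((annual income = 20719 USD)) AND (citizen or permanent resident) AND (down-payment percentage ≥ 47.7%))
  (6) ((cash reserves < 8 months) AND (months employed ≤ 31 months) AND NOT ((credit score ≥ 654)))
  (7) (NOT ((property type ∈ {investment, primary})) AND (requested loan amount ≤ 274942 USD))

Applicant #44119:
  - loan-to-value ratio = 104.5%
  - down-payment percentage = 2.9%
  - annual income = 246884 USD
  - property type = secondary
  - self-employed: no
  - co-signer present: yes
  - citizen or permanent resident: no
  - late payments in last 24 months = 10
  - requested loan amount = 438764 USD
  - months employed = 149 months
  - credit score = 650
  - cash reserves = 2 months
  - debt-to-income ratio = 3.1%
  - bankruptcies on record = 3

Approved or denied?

Denied

Atomic conditions:
  debt-to-income ratio ≥ 15%: 3.1 ≥ 15 is false
  annual income ≤ 94347 USD: 246884 ≤ 94347 is false
  credit score > 497: 650 > 497 is true
  credit score ≤ 546: 650 ≤ 546 is false
  loan-to-value ratio between 79.1% and 114.6%: 104.5 in [79.1, 114.6] is true
  bankruptcies on record ≤ 0: 3 ≤ 0 is false
  property type = secondary: secondary == secondary is true
  late payments in last 24 months ≤ 1: 10 ≤ 1 is false
  requested loan amount ≤ 476147 USD: 438764 ≤ 476147 is true
  self-employed: no → false
  co-signer present: yes → true
  annual income = 20719 USD: 246884 == 20719 is false
  citizen or permanent resident: no → false
  down-payment percentage ≥ 47.7%: 2.9 ≥ 47.7 is false
  cash reserves < 8 months: 2 < 8 is true
  months employed ≤ 31 months: 149 ≤ 31 is false
  credit score ≥ 654: 650 ≥ 654 is false
  property type ∈ {investment, primary}: secondary is not in the set → false
  requested loan amount ≤ 274942 USD: 438764 ≤ 274942 is false
Combine:
[1.1] NOT false = true
[1] true AND false AND true = false
[2] false AND true AND false = false
[3] true AND false AND true = false
[4.1] NOT false = true
[4] true AND false AND true = false
[5.1] NOT false = true
[5] true AND false AND false = false
[6.3] NOT false = true
[6] true AND false AND true = false
[7.1] NOT false = true
[7] true AND false = false
[root] false OR false OR false OR false OR false OR false OR false = false
Overall: false → denied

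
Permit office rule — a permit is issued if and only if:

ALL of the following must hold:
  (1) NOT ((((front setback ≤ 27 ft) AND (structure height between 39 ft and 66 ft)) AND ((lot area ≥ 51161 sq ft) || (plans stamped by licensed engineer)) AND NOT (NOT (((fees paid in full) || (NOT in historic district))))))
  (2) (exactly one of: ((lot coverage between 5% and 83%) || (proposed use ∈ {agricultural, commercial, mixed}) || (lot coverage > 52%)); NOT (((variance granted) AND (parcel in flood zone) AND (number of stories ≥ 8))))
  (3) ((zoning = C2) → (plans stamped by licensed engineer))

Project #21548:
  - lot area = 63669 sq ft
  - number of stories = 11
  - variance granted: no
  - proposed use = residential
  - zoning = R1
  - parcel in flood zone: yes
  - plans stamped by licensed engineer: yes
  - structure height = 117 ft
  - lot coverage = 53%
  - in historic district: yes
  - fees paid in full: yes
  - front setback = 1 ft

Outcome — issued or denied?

Denied

Atomic conditions:
  front setback ≤ 27 ft: 1 ≤ 27 is true
  structure height between 39 ft and 66 ft: 117 in [39, 66] is false
  lot area ≥ 51161 sq ft: 63669 ≥ 51161 is true
  plans stamped by licensed engineer: yes → true
  fees paid in full: yes → true
  NOT in historic district: yes → false
  lot coverage between 5% and 83%: 53 in [5, 83] is true
  proposed use ∈ {agricultural, commercial, mixed}: residential is not in the set → false
  lot coverage > 52%: 53 > 52 is true
  variance granted: no → false
  parcel in flood zone: yes → true
  number of stories ≥ 8: 11 ≥ 8 is true
  zoning = C2: R1 == C2 is false
Combine:
[1.1.1] true AND false = false
[1.1.2] true OR true = true
[1.1.3.1.1] true OR false = true
[1.1.3.1] NOT true = false
[1.1.3] NOT false = true
[1.1] false AND true AND true = false
[1] NOT false = true
[2.1] true OR false OR true = true
[2.2.1] false AND true AND true = false
[2.2] NOT false = true
[2] exactly-one(true, true) = false
[3] false → true (antecedent false ⇒ implication holds) = true
[root] true AND false AND true = false
Overall: false → denied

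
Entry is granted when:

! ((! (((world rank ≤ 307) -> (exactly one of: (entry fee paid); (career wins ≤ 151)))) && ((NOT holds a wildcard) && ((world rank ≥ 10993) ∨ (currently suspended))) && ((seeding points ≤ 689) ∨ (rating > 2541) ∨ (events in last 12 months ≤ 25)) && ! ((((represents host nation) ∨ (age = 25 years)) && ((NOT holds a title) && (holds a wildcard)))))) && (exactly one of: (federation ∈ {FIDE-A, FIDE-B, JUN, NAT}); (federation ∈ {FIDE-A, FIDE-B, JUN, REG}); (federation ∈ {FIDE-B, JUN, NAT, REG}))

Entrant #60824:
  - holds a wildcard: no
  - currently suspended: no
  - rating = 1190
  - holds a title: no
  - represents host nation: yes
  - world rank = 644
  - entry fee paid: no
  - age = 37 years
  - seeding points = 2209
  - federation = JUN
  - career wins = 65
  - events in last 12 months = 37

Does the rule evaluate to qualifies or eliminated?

Atomic conditions:
  world rank ≤ 307: 644 ≤ 307 is false
  entry fee paid: no → false
  career wins ≤ 151: 65 ≤ 151 is true
  NOT holds a wildcard: no → true
  world rank ≥ 10993: 644 ≥ 10993 is false
  currently suspended: no → false
  seeding points ≤ 689: 2209 ≤ 689 is false
  rating > 2541: 1190 > 2541 is false
  events in last 12 months ≤ 25: 37 ≤ 25 is false
  represents host nation: yes → true
  age = 25 years: 37 == 25 is false
  NOT holds a title: no → true
  holds a wildcard: no → false
  federation ∈ {FIDE-A, FIDE-B, JUN, NAT}: JUN is in the set → true
  federation ∈ {FIDE-A, FIDE-B, JUN, REG}: JUN is in the set → true
  federation ∈ {FIDE-B, JUN, NAT, REG}: JUN is in the set → true
Combine:
[1.1.1.1.2] exactly-one(false, true) = true
[1.1.1.1] false → true (antecedent false ⇒ implication holds) = true
[1.1.1] NOT true = false
[1.1.2.2] false OR false = false
[1.1.2] true AND false = false
[1.1.3] false OR false OR false = false
[1.1.4.1.1] true OR false = true
[1.1.4.1.2] true AND false = false
[1.1.4.1] true AND false = false
[1.1.4] NOT false = true
[1.1] false AND false AND false AND true = false
[1] NOT false = true
[2] exactly-one(true, true, true) = false
[root] true AND false = false
Overall: false → eliminated

Eliminated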